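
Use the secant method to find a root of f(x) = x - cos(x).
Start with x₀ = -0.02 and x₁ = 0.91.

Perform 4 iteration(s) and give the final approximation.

f(x) = x - cos(x)
x₀ = -0.02, x₁ = 0.91

Secant formula: x_{n+1} = x_n - f(x_n)(x_n - x_{n-1})/(f(x_n) - f(x_{n-1}))

Iteration 1:
  f(-0.020000) = -1.019800
  f(0.910000) = 0.296254
  x_2 = 0.910000 - 0.296254×(0.910000 - (-0.020000))/(0.296254 - (-1.019800))
       = 0.700650
Iteration 2:
  f(0.910000) = 0.296254
  f(0.700650) = -0.063774
  x_3 = 0.700650 - (-0.063774)×(0.700650 - 0.910000)/(-0.063774 - 0.296254)
       = 0.737733
Iteration 3:
  f(0.700650) = -0.063774
  f(0.737733) = -0.002262
  x_4 = 0.737733 - (-0.002262)×(0.737733 - 0.700650)/(-0.002262 - (-0.063774))
       = 0.739097
Iteration 4:
  f(0.737733) = -0.002262
  f(0.739097) = 0.000020
  x_5 = 0.739097 - 0.000020×(0.739097 - 0.737733)/(0.000020 - (-0.002262))
       = 0.739085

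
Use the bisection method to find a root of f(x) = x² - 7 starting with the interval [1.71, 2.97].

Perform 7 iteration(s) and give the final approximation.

f(x) = x² - 7
Initial interval: [1.71, 2.97]

Iteration 1:
  c_1 = (1.710000 + 2.970000)/2 = 2.340000
  f(c_1) = f(2.340000) = -1.524400
  f(a) × f(c) ≥ 0, new interval: [2.340000, 2.970000]
Iteration 2:
  c_2 = (2.340000 + 2.970000)/2 = 2.655000
  f(c_2) = f(2.655000) = 0.049025
  f(a) × f(c) < 0, new interval: [2.340000, 2.655000]
Iteration 3:
  c_3 = (2.340000 + 2.655000)/2 = 2.497500
  f(c_3) = f(2.497500) = -0.762494
  f(a) × f(c) ≥ 0, new interval: [2.497500, 2.655000]
Iteration 4:
  c_4 = (2.497500 + 2.655000)/2 = 2.576250
  f(c_4) = f(2.576250) = -0.362936
  f(a) × f(c) ≥ 0, new interval: [2.576250, 2.655000]
Iteration 5:
  c_5 = (2.576250 + 2.655000)/2 = 2.615625
  f(c_5) = f(2.615625) = -0.158506
  f(a) × f(c) ≥ 0, new interval: [2.615625, 2.655000]
Iteration 6:
  c_6 = (2.615625 + 2.655000)/2 = 2.635313
  f(c_6) = f(2.635313) = -0.055128
  f(a) × f(c) ≥ 0, new interval: [2.635313, 2.655000]
Iteration 7:
  c_7 = (2.635313 + 2.655000)/2 = 2.645156
  f(c_7) = f(2.645156) = -0.003148
  f(a) × f(c) ≥ 0, new interval: [2.645156, 2.655000]

After 7 iteration(s), the approximation is c_7 = 2.645156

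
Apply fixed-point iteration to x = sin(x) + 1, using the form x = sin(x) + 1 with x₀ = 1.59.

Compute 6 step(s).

Equation: x = sin(x) + 1
Fixed-point form: x = sin(x) + 1
x₀ = 1.59

x_1 = g(1.590000) = 1.999816
x_2 = g(1.999816) = 1.909374
x_3 = g(1.909374) = 1.943228
x_4 = g(1.943228) = 1.931445
x_5 = g(1.931445) = 1.935668
x_6 = g(1.935668) = 1.934170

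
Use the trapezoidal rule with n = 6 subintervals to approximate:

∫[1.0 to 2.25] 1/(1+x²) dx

f(x) = 1/(1+x²)
a = 1.0, b = 2.25, n = 6
h = (b - a)/n = 0.208333

Trapezoidal rule: (h/2)[f(x₀) + 2f(x₁) + 2f(x₂) + ... + f(xₙ)]

x_0 = 1.0000, f(x_0) = 0.500000, coefficient = 1
x_1 = 1.2083, f(x_1) = 0.406493, coefficient = 2
x_2 = 1.4167, f(x_2) = 0.332564, coefficient = 2
x_3 = 1.6250, f(x_3) = 0.274678, coefficient = 2
x_4 = 1.8333, f(x_4) = 0.229299, coefficient = 2
x_5 = 2.0417, f(x_5) = 0.193483, coefficient = 2
x_6 = 2.2500, f(x_6) = 0.164948, coefficient = 1

I ≈ (0.208333/2) × 3.537982 = 0.368540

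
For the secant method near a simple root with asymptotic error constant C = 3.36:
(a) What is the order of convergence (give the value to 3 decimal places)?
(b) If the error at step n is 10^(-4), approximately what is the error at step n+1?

(a) Secant method has superlinear convergence with order φ = (1+√5)/2 ≈ 1.618.
    This means |e_{n+1}| ≈ C|e_n|^1.618.

(b) With |e_n| = 10^(-4) and C = 3.36:
    |e_{n+1}| ≈ 3.36 × (10^(-4))^1.618 = 3.36 × 10^(-6.47)

(a) ≈ 1.618 (golden ratio); (b) |e_{n+1}| ≈ 1.133e-06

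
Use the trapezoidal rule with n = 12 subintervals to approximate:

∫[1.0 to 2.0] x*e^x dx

f(x) = x*e^x
a = 1.0, b = 2.0, n = 12
h = (b - a)/n = 0.083333

Trapezoidal rule: (h/2)[f(x₀) + 2f(x₁) + 2f(x₂) + ... + f(xₙ)]

x_0 = 1.0000, f(x_0) = 2.718282, coefficient = 1
x_1 = 1.0833, f(x_1) = 3.200721, coefficient = 2
x_2 = 1.1667, f(x_2) = 3.746482, coefficient = 2
x_3 = 1.2500, f(x_3) = 4.362929, coefficient = 2
x_4 = 1.3333, f(x_4) = 5.058224, coefficient = 2
x_5 = 1.4167, f(x_5) = 5.841417, coefficient = 2
x_6 = 1.5000, f(x_6) = 6.722534, coefficient = 2
x_7 = 1.5833, f(x_7) = 7.712679, coefficient = 2
x_8 = 1.6667, f(x_8) = 8.824150, coefficient = 2
x_9 = 1.7500, f(x_9) = 10.070555, coefficient = 2
x_10 = 1.8333, f(x_10) = 11.466952, coefficient = 2
x_11 = 1.9167, f(x_11) = 13.029998, coefficient = 2
x_12 = 2.0000, f(x_12) = 14.778112, coefficient = 1

I ≈ (0.083333/2) × 177.569674 = 7.398736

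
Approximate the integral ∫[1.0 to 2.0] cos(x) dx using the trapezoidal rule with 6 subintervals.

f(x) = cos(x)
a = 1.0, b = 2.0, n = 6
h = (b - a)/n = 0.166667

Trapezoidal rule: (h/2)[f(x₀) + 2f(x₁) + 2f(x₂) + ... + f(xₙ)]

x_0 = 1.0000, f(x_0) = 0.540302, coefficient = 1
x_1 = 1.1667, f(x_1) = 0.393219, coefficient = 2
x_2 = 1.3333, f(x_2) = 0.235238, coefficient = 2
x_3 = 1.5000, f(x_3) = 0.070737, coefficient = 2
x_4 = 1.6667, f(x_4) = -0.095724, coefficient = 2
x_5 = 1.8333, f(x_5) = -0.259531, coefficient = 2
x_6 = 2.0000, f(x_6) = -0.416147, coefficient = 1

I ≈ (0.166667/2) × 0.812032 = 0.067669
Exact value: 0.067826
Error: 0.000157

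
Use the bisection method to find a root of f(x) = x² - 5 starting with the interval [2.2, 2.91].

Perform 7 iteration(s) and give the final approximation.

f(x) = x² - 5
Initial interval: [2.2, 2.91]

Iteration 1:
  c_1 = (2.200000 + 2.910000)/2 = 2.555000
  f(c_1) = f(2.555000) = 1.528025
  f(a) × f(c) < 0, new interval: [2.200000, 2.555000]
Iteration 2:
  c_2 = (2.200000 + 2.555000)/2 = 2.377500
  f(c_2) = f(2.377500) = 0.652506
  f(a) × f(c) < 0, new interval: [2.200000, 2.377500]
Iteration 3:
  c_3 = (2.200000 + 2.377500)/2 = 2.288750
  f(c_3) = f(2.288750) = 0.238377
  f(a) × f(c) < 0, new interval: [2.200000, 2.288750]
Iteration 4:
  c_4 = (2.200000 + 2.288750)/2 = 2.244375
  f(c_4) = f(2.244375) = 0.037219
  f(a) × f(c) < 0, new interval: [2.200000, 2.244375]
Iteration 5:
  c_5 = (2.200000 + 2.244375)/2 = 2.222188
  f(c_5) = f(2.222188) = -0.061883
  f(a) × f(c) ≥ 0, new interval: [2.222188, 2.244375]
Iteration 6:
  c_6 = (2.222188 + 2.244375)/2 = 2.233281
  f(c_6) = f(2.233281) = -0.012455
  f(a) × f(c) ≥ 0, new interval: [2.233281, 2.244375]
Iteration 7:
  c_7 = (2.233281 + 2.244375)/2 = 2.238828
  f(c_7) = f(2.238828) = 0.012351
  f(a) × f(c) < 0, new interval: [2.233281, 2.238828]

After 7 iteration(s), the approximation is c_7 = 2.238828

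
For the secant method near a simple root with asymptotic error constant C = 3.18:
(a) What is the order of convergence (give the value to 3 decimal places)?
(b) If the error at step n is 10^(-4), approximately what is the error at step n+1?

(a) Secant method has superlinear convergence with order φ = (1+√5)/2 ≈ 1.618.
    This means |e_{n+1}| ≈ C|e_n|^1.618.

(b) With |e_n| = 10^(-4) and C = 3.18:
    |e_{n+1}| ≈ 3.18 × (10^(-4))^1.618 = 3.18 × 10^(-6.47)

(a) ≈ 1.618 (golden ratio); (b) |e_{n+1}| ≈ 1.072e-06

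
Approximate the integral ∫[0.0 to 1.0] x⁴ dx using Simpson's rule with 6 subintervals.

f(x) = x⁴
a = 0.0, b = 1.0, n = 6
h = (b - a)/n = 0.166667

Simpson's rule: (h/3)[f(x₀) + 4f(x₁) + 2f(x₂) + ... + f(xₙ)]

x_0 = 0.0000, f(x_0) = 0.000000, coefficient = 1
x_1 = 0.1667, f(x_1) = 0.000772, coefficient = 4
x_2 = 0.3333, f(x_2) = 0.012346, coefficient = 2
x_3 = 0.5000, f(x_3) = 0.062500, coefficient = 4
x_4 = 0.6667, f(x_4) = 0.197531, coefficient = 2
x_5 = 0.8333, f(x_5) = 0.482253, coefficient = 4
x_6 = 1.0000, f(x_6) = 1.000000, coefficient = 1

I ≈ (0.166667/3) × 3.601852 = 0.200103
Exact value: 0.200000
Error: 0.000103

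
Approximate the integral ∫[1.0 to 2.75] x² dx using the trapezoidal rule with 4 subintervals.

f(x) = x²
a = 1.0, b = 2.75, n = 4
h = (b - a)/n = 0.437500

Trapezoidal rule: (h/2)[f(x₀) + 2f(x₁) + 2f(x₂) + ... + f(xₙ)]

x_0 = 1.0000, f(x_0) = 1.000000, coefficient = 1
x_1 = 1.4375, f(x_1) = 2.066406, coefficient = 2
x_2 = 1.8750, f(x_2) = 3.515625, coefficient = 2
x_3 = 2.3125, f(x_3) = 5.347656, coefficient = 2
x_4 = 2.7500, f(x_4) = 7.562500, coefficient = 1

I ≈ (0.437500/2) × 30.421875 = 6.654785
Exact value: 6.598958
Error: 0.055827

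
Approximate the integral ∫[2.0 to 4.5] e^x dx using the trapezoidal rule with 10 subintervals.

f(x) = e^x
a = 2.0, b = 4.5, n = 10
h = (b - a)/n = 0.250000

Trapezoidal rule: (h/2)[f(x₀) + 2f(x₁) + 2f(x₂) + ... + f(xₙ)]

x_0 = 2.0000, f(x_0) = 7.389056, coefficient = 1
x_1 = 2.2500, f(x_1) = 9.487736, coefficient = 2
x_2 = 2.5000, f(x_2) = 12.182494, coefficient = 2
x_3 = 2.7500, f(x_3) = 15.642632, coefficient = 2
x_4 = 3.0000, f(x_4) = 20.085537, coefficient = 2
x_5 = 3.2500, f(x_5) = 25.790340, coefficient = 2
x_6 = 3.5000, f(x_6) = 33.115452, coefficient = 2
x_7 = 3.7500, f(x_7) = 42.521082, coefficient = 2
x_8 = 4.0000, f(x_8) = 54.598150, coefficient = 2
x_9 = 4.2500, f(x_9) = 70.105412, coefficient = 2
x_10 = 4.5000, f(x_10) = 90.017131, coefficient = 1

I ≈ (0.250000/2) × 664.463857 = 83.057982
Exact value: 82.628075
Error: 0.429907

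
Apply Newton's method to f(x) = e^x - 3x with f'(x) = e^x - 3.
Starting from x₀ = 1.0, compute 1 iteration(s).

f(x) = e^x - 3x
f'(x) = e^x - 3
x₀ = 1.0

Newton-Raphson formula: x_{n+1} = x_n - f(x_n)/f'(x_n)

Iteration 1:
  f(1.000000) = -0.281718
  f'(1.000000) = -0.281718
  x_1 = 1.000000 - (-0.281718)/(-0.281718) = 0.000000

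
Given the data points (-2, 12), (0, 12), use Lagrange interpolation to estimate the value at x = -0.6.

Lagrange interpolation formula:
P(x) = Σ yᵢ × Lᵢ(x)
where Lᵢ(x) = Π_{j≠i} (x - xⱼ)/(xᵢ - xⱼ)

L_0(-0.6) = (-0.6 - 0)/(-2 - 0) = 0.300000
L_1(-0.6) = (-0.6 - (-2))/(0 - (-2)) = 0.700000

P(-0.6) = 12×L_0(-0.6) + 12×L_1(-0.6)
P(-0.6) = 12.000000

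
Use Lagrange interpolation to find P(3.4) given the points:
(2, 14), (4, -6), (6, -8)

Lagrange interpolation formula:
P(x) = Σ yᵢ × Lᵢ(x)
where Lᵢ(x) = Π_{j≠i} (x - xⱼ)/(xᵢ - xⱼ)

L_0(3.4) = (3.4 - 4)/(2 - 4) × (3.4 - 6)/(2 - 6) = 0.195000
L_1(3.4) = (3.4 - 2)/(4 - 2) × (3.4 - 6)/(4 - 6) = 0.910000
L_2(3.4) = (3.4 - 2)/(6 - 2) × (3.4 - 4)/(6 - 4) = -0.105000

P(3.4) = 14×L_0(3.4) + (-6)×L_1(3.4) + (-8)×L_2(3.4)
P(3.4) = -1.890000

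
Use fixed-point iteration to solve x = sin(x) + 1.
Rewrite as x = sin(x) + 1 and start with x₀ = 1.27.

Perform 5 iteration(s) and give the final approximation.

Equation: x = sin(x) + 1
Fixed-point form: x = sin(x) + 1
x₀ = 1.27

x_1 = g(1.270000) = 1.955101
x_2 = g(1.955101) = 1.927059
x_3 = g(1.927059) = 1.937207
x_4 = g(1.937207) = 1.933619
x_5 = g(1.933619) = 1.934899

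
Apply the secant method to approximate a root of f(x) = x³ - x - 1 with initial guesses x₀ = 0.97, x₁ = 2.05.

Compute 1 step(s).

f(x) = x³ - x - 1
x₀ = 0.97, x₁ = 2.05

Secant formula: x_{n+1} = x_n - f(x_n)(x_n - x_{n-1})/(f(x_n) - f(x_{n-1}))

Iteration 1:
  f(0.970000) = -1.057327
  f(2.050000) = 5.565125
  x_2 = 2.050000 - 5.565125×(2.050000 - 0.970000)/(5.565125 - (-1.057327))
       = 1.142431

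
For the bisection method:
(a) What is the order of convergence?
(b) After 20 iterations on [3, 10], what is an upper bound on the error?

(a) Bisection has linear (order 1) convergence; the error is halved each step.

(b) Error bound = (b-a)/2^n = (10 - 3)/2^{20}
    = 7/2^{20}

(a) 1 (linear); (b) error ≤ 6.68e-06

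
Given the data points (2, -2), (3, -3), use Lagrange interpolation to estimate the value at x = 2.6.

Lagrange interpolation formula:
P(x) = Σ yᵢ × Lᵢ(x)
where Lᵢ(x) = Π_{j≠i} (x - xⱼ)/(xᵢ - xⱼ)

L_0(2.6) = (2.6 - 3)/(2 - 3) = 0.400000
L_1(2.6) = (2.6 - 2)/(3 - 2) = 0.600000

P(2.6) = (-2)×L_0(2.6) + (-3)×L_1(2.6)
P(2.6) = -2.600000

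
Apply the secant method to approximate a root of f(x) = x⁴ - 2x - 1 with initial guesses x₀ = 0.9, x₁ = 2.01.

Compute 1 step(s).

f(x) = x⁴ - 2x - 1
x₀ = 0.9, x₁ = 2.01

Secant formula: x_{n+1} = x_n - f(x_n)(x_n - x_{n-1})/(f(x_n) - f(x_{n-1}))

Iteration 1:
  f(0.900000) = -2.143900
  f(2.010000) = 11.302408
  x_2 = 2.010000 - 11.302408×(2.010000 - 0.900000)/(11.302408 - (-2.143900))
       = 1.076980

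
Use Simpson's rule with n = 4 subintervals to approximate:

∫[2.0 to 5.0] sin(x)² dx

f(x) = sin(x)²
a = 2.0, b = 5.0, n = 4
h = (b - a)/n = 0.750000

Simpson's rule: (h/3)[f(x₀) + 4f(x₁) + 2f(x₂) + ... + f(xₙ)]

x_0 = 2.0000, f(x_0) = 0.826822, coefficient = 1
x_1 = 2.7500, f(x_1) = 0.145665, coefficient = 4
x_2 = 3.5000, f(x_2) = 0.123049, coefficient = 2
x_3 = 4.2500, f(x_3) = 0.801006, coefficient = 4
x_4 = 5.0000, f(x_4) = 0.919536, coefficient = 1

I ≈ (0.750000/3) × 5.779140 = 1.444785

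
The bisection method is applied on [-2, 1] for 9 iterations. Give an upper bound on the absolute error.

Bisection error bound: |error| ≤ (b-a)/2^n
|error| ≤ (1 - (-2))/2^9 = 3/2^9
|error| ≤ 0.0058593750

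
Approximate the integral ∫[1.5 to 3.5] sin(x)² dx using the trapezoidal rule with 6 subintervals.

f(x) = sin(x)²
a = 1.5, b = 3.5, n = 6
h = (b - a)/n = 0.333333

Trapezoidal rule: (h/2)[f(x₀) + 2f(x₁) + 2f(x₂) + ... + f(xₙ)]

x_0 = 1.5000, f(x_0) = 0.994996, coefficient = 1
x_1 = 1.8333, f(x_1) = 0.932643, coefficient = 2
x_2 = 2.1667, f(x_2) = 0.685022, coefficient = 2
x_3 = 2.5000, f(x_3) = 0.358169, coefficient = 2
x_4 = 2.8333, f(x_4) = 0.092052, coefficient = 2
x_5 = 3.1667, f(x_5) = 0.000629, coefficient = 2
x_6 = 3.5000, f(x_6) = 0.123049, coefficient = 1

I ≈ (0.333333/2) × 5.255074 = 0.875846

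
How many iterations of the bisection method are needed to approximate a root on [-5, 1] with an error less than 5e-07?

We need (b-a)/2^n ≤ 5e-07
(1 - (-5))/2^n ≤ 5e-07
6/2^n ≤ 5e-07
2^n ≥ 12000000
n ≥ log₂(12000000) = 23.52
n ≥ 24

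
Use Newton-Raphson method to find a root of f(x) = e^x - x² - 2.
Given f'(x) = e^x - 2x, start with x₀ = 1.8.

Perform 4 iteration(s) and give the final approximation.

f(x) = e^x - x² - 2
f'(x) = e^x - 2x
x₀ = 1.8

Newton-Raphson formula: x_{n+1} = x_n - f(x_n)/f'(x_n)

Iteration 1:
  f(1.800000) = 0.809647
  f'(1.800000) = 2.449647
  x_1 = 1.800000 - 0.809647/2.449647 = 1.469484
Iteration 2:
  f(1.469484) = 0.187608
  f'(1.469484) = 1.408024
  x_2 = 1.469484 - 0.187608/1.408024 = 1.336242
Iteration 3:
  f(1.336242) = 0.019175
  f'(1.336242) = 1.132234
  x_3 = 1.336242 - 0.019175/1.132234 = 1.319306
Iteration 4:
  f(1.319306) = 0.000256
  f'(1.319306) = 1.102212
  x_4 = 1.319306 - 0.000256/1.102212 = 1.319074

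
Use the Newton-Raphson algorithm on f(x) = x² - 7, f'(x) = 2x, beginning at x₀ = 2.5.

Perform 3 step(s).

f(x) = x² - 7
f'(x) = 2x
x₀ = 2.5

Newton-Raphson formula: x_{n+1} = x_n - f(x_n)/f'(x_n)

Iteration 1:
  f(2.500000) = -0.750000
  f'(2.500000) = 5.000000
  x_1 = 2.500000 - (-0.750000)/5.000000 = 2.650000
Iteration 2:
  f(2.650000) = 0.022500
  f'(2.650000) = 5.300000
  x_2 = 2.650000 - 0.022500/5.300000 = 2.645755
Iteration 3:
  f(2.645755) = 0.000018
  f'(2.645755) = 5.291509
  x_3 = 2.645755 - 0.000018/5.291509 = 2.645751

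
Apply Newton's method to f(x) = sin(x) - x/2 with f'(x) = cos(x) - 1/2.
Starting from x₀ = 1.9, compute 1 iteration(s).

f(x) = sin(x) - x/2
f'(x) = cos(x) - 1/2
x₀ = 1.9

Newton-Raphson formula: x_{n+1} = x_n - f(x_n)/f'(x_n)

Iteration 1:
  f(1.900000) = -0.003700
  f'(1.900000) = -0.823290
  x_1 = 1.900000 - (-0.003700)/(-0.823290) = 1.895506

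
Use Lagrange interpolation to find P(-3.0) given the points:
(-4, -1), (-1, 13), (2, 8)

Lagrange interpolation formula:
P(x) = Σ yᵢ × Lᵢ(x)
where Lᵢ(x) = Π_{j≠i} (x - xⱼ)/(xᵢ - xⱼ)

L_0(-3.0) = (-3.0 - (-1))/(-4 - (-1)) × (-3.0 - 2)/(-4 - 2) = 0.555556
L_1(-3.0) = (-3.0 - (-4))/(-1 - (-4)) × (-3.0 - 2)/(-1 - 2) = 0.555556
L_2(-3.0) = (-3.0 - (-4))/(2 - (-4)) × (-3.0 - (-1))/(2 - (-1)) = -0.111111

P(-3.0) = (-1)×L_0(-3.0) + 13×L_1(-3.0) + 8×L_2(-3.0)
P(-3.0) = 5.777778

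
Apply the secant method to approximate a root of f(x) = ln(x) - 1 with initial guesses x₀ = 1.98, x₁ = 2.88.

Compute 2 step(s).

f(x) = ln(x) - 1
x₀ = 1.98, x₁ = 2.88

Secant formula: x_{n+1} = x_n - f(x_n)(x_n - x_{n-1})/(f(x_n) - f(x_{n-1}))

Iteration 1:
  f(1.980000) = -0.316903
  f(2.880000) = 0.057790
  x_2 = 2.880000 - 0.057790×(2.880000 - 1.980000)/(0.057790 - (-0.316903))
       = 2.741190
Iteration 2:
  f(2.880000) = 0.057790
  f(2.741190) = 0.008392
  x_3 = 2.741190 - 0.008392×(2.741190 - 2.880000)/(0.008392 - 0.057790)
       = 2.717608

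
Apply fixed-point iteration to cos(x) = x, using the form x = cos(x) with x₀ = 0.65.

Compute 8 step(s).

Equation: cos(x) = x
Fixed-point form: x = cos(x)
x₀ = 0.65

x_1 = g(0.650000) = 0.796084
x_2 = g(0.796084) = 0.699511
x_3 = g(0.699511) = 0.765157
x_4 = g(0.765157) = 0.721273
x_5 = g(0.721273) = 0.750965
x_6 = g(0.750965) = 0.731030
x_7 = g(0.731030) = 0.744487
x_8 = g(0.744487) = 0.735436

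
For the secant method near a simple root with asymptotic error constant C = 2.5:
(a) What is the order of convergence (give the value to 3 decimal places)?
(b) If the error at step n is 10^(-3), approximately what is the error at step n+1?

(a) Secant method has superlinear convergence with order φ = (1+√5)/2 ≈ 1.618.
    This means |e_{n+1}| ≈ C|e_n|^1.618.

(b) With |e_n| = 10^(-3) and C = 2.5:
    |e_{n+1}| ≈ 2.5 × (10^(-3))^1.618 = 2.5 × 10^(-4.85)

(a) ≈ 1.618 (golden ratio); (b) |e_{n+1}| ≈ 3.498e-05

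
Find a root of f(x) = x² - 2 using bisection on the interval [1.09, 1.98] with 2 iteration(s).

f(x) = x² - 2
Initial interval: [1.09, 1.98]

Iteration 1:
  c_1 = (1.090000 + 1.980000)/2 = 1.535000
  f(c_1) = f(1.535000) = 0.356225
  f(a) × f(c) < 0, new interval: [1.090000, 1.535000]
Iteration 2:
  c_2 = (1.090000 + 1.535000)/2 = 1.312500
  f(c_2) = f(1.312500) = -0.277344
  f(a) × f(c) ≥ 0, new interval: [1.312500, 1.535000]

After 2 iteration(s), the approximation is c_2 = 1.312500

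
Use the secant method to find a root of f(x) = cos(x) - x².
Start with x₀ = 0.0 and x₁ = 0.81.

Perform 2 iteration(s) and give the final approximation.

f(x) = cos(x) - x²
x₀ = 0.0, x₁ = 0.81

Secant formula: x_{n+1} = x_n - f(x_n)(x_n - x_{n-1})/(f(x_n) - f(x_{n-1}))

Iteration 1:
  f(0.000000) = 1.000000
  f(0.810000) = 0.033398
  x_2 = 0.810000 - 0.033398×(0.810000 - 0.000000)/(0.033398 - 1.000000)
       = 0.837987
Iteration 2:
  f(0.810000) = 0.033398
  f(0.837987) = -0.033263
  x_3 = 0.837987 - (-0.033263)×(0.837987 - 0.810000)/(-0.033263 - 0.033398)
       = 0.824022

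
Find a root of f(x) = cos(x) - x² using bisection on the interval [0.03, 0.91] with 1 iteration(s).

f(x) = cos(x) - x²
Initial interval: [0.03, 0.91]

Iteration 1:
  c_1 = (0.030000 + 0.910000)/2 = 0.470000
  f(c_1) = f(0.470000) = 0.670668
  f(a) × f(c) ≥ 0, new interval: [0.470000, 0.910000]

After 1 iteration(s), the approximation is c_1 = 0.470000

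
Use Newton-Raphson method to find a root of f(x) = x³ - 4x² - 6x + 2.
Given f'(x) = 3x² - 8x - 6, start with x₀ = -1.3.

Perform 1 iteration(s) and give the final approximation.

f(x) = x³ - 4x² - 6x + 2
f'(x) = 3x² - 8x - 6
x₀ = -1.3

Newton-Raphson formula: x_{n+1} = x_n - f(x_n)/f'(x_n)

Iteration 1:
  f(-1.300000) = 0.843000
  f'(-1.300000) = 9.470000
  x_1 = -1.300000 - 0.843000/9.470000 = -1.389018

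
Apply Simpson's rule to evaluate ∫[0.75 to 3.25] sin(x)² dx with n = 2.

f(x) = sin(x)²
a = 0.75, b = 3.25, n = 2
h = (b - a)/n = 1.250000

Simpson's rule: (h/3)[f(x₀) + 4f(x₁) + 2f(x₂) + ... + f(xₙ)]

x_0 = 0.7500, f(x_0) = 0.464631, coefficient = 1
x_1 = 2.0000, f(x_1) = 0.826822, coefficient = 4
x_2 = 3.2500, f(x_2) = 0.011706, coefficient = 1

I ≈ (1.250000/3) × 3.783625 = 1.576510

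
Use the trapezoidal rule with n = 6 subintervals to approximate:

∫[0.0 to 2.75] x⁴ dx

f(x) = x⁴
a = 0.0, b = 2.75, n = 6
h = (b - a)/n = 0.458333

Trapezoidal rule: (h/2)[f(x₀) + 2f(x₁) + 2f(x₂) + ... + f(xₙ)]

x_0 = 0.0000, f(x_0) = 0.000000, coefficient = 1
x_1 = 0.4583, f(x_1) = 0.044129, coefficient = 2
x_2 = 0.9167, f(x_2) = 0.706067, coefficient = 2
x_3 = 1.3750, f(x_3) = 3.574463, coefficient = 2
x_4 = 1.8333, f(x_4) = 11.297068, coefficient = 2
x_5 = 2.2917, f(x_5) = 27.580732, coefficient = 2
x_6 = 2.7500, f(x_6) = 57.191406, coefficient = 1

I ≈ (0.458333/2) × 143.596324 = 32.907491
Exact value: 31.455273
Error: 1.452217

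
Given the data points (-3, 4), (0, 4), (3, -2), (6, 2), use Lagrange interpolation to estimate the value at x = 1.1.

Lagrange interpolation formula:
P(x) = Σ yᵢ × Lᵢ(x)
where Lᵢ(x) = Π_{j≠i} (x - xⱼ)/(xᵢ - xⱼ)

L_0(1.1) = (1.1 - 0)/(-3 - 0) × (1.1 - 3)/(-3 - 3) × (1.1 - 6)/(-3 - 6) = -0.063216
L_1(1.1) = (1.1 - (-3))/(0 - (-3)) × (1.1 - 3)/(0 - 3) × (1.1 - 6)/(0 - 6) = 0.706870
L_2(1.1) = (1.1 - (-3))/(3 - (-3)) × (1.1 - 0)/(3 - 0) × (1.1 - 6)/(3 - 6) = 0.409241
L_3(1.1) = (1.1 - (-3))/(6 - (-3)) × (1.1 - 0)/(6 - 0) × (1.1 - 3)/(6 - 3) = -0.052895

P(1.1) = 4×L_0(1.1) + 4×L_1(1.1) + (-2)×L_2(1.1) + 2×L_3(1.1)
P(1.1) = 1.650346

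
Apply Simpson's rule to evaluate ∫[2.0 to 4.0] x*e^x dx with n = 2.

f(x) = x*e^x
a = 2.0, b = 4.0, n = 2
h = (b - a)/n = 1.000000

Simpson's rule: (h/3)[f(x₀) + 4f(x₁) + 2f(x₂) + ... + f(xₙ)]

x_0 = 2.0000, f(x_0) = 14.778112, coefficient = 1
x_1 = 3.0000, f(x_1) = 60.256611, coefficient = 4
x_2 = 4.0000, f(x_2) = 218.392600, coefficient = 1

I ≈ (1.000000/3) × 474.197155 = 158.065718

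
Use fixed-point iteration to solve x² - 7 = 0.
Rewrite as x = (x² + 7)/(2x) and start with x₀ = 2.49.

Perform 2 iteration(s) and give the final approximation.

Equation: x² - 7 = 0
Fixed-point form: x = (x² + 7)/(2x)
x₀ = 2.49

x_1 = g(2.490000) = 2.650622
x_2 = g(2.650622) = 2.645756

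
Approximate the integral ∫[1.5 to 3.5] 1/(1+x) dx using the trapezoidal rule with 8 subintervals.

f(x) = 1/(1+x)
a = 1.5, b = 3.5, n = 8
h = (b - a)/n = 0.250000

Trapezoidal rule: (h/2)[f(x₀) + 2f(x₁) + 2f(x₂) + ... + f(xₙ)]

x_0 = 1.5000, f(x_0) = 0.400000, coefficient = 1
x_1 = 1.7500, f(x_1) = 0.363636, coefficient = 2
x_2 = 2.0000, f(x_2) = 0.333333, coefficient = 2
x_3 = 2.2500, f(x_3) = 0.307692, coefficient = 2
x_4 = 2.5000, f(x_4) = 0.285714, coefficient = 2
x_5 = 2.7500, f(x_5) = 0.266667, coefficient = 2
x_6 = 3.0000, f(x_6) = 0.250000, coefficient = 2
x_7 = 3.2500, f(x_7) = 0.235294, coefficient = 2
x_8 = 3.5000, f(x_8) = 0.222222, coefficient = 1

I ≈ (0.250000/2) × 4.706896 = 0.588362
Exact value: 0.587787
Error: 0.000575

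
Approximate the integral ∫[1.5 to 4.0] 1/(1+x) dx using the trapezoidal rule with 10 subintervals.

f(x) = 1/(1+x)
a = 1.5, b = 4.0, n = 10
h = (b - a)/n = 0.250000

Trapezoidal rule: (h/2)[f(x₀) + 2f(x₁) + 2f(x₂) + ... + f(xₙ)]

x_0 = 1.5000, f(x_0) = 0.400000, coefficient = 1
x_1 = 1.7500, f(x_1) = 0.363636, coefficient = 2
x_2 = 2.0000, f(x_2) = 0.333333, coefficient = 2
x_3 = 2.2500, f(x_3) = 0.307692, coefficient = 2
x_4 = 2.5000, f(x_4) = 0.285714, coefficient = 2
x_5 = 2.7500, f(x_5) = 0.266667, coefficient = 2
x_6 = 3.0000, f(x_6) = 0.250000, coefficient = 2
x_7 = 3.2500, f(x_7) = 0.235294, coefficient = 2
x_8 = 3.5000, f(x_8) = 0.222222, coefficient = 2
x_9 = 3.7500, f(x_9) = 0.210526, coefficient = 2
x_10 = 4.0000, f(x_10) = 0.200000, coefficient = 1

I ≈ (0.250000/2) × 5.550171 = 0.693771
Exact value: 0.693147
Error: 0.000624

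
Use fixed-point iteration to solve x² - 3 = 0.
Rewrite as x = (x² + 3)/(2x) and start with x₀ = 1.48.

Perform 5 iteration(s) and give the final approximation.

Equation: x² - 3 = 0
Fixed-point form: x = (x² + 3)/(2x)
x₀ = 1.48

x_1 = g(1.480000) = 1.753514
x_2 = g(1.753514) = 1.732182
x_3 = g(1.732182) = 1.732051
x_4 = g(1.732051) = 1.732051
x_5 = g(1.732051) = 1.732051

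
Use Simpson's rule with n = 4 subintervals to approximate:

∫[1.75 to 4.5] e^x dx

f(x) = e^x
a = 1.75, b = 4.5, n = 4
h = (b - a)/n = 0.687500

Simpson's rule: (h/3)[f(x₀) + 4f(x₁) + 2f(x₂) + ... + f(xₙ)]

x_0 = 1.7500, f(x_0) = 5.754603, coefficient = 1
x_1 = 2.4375, f(x_1) = 11.444394, coefficient = 4
x_2 = 3.1250, f(x_2) = 22.759895, coefficient = 2
x_3 = 3.8125, f(x_3) = 45.263456, coefficient = 4
x_4 = 4.5000, f(x_4) = 90.017131, coefficient = 1

I ≈ (0.687500/3) × 368.122925 = 84.361504
Exact value: 84.262529
Error: 0.098975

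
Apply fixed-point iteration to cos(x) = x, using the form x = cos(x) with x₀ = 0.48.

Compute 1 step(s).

Equation: cos(x) = x
Fixed-point form: x = cos(x)
x₀ = 0.48

x_1 = g(0.480000) = 0.886995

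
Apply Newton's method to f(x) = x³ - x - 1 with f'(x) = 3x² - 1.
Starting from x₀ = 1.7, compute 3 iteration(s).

f(x) = x³ - x - 1
f'(x) = 3x² - 1
x₀ = 1.7

Newton-Raphson formula: x_{n+1} = x_n - f(x_n)/f'(x_n)

Iteration 1:
  f(1.700000) = 2.213000
  f'(1.700000) = 7.670000
  x_1 = 1.700000 - 2.213000/7.670000 = 1.411473
Iteration 2:
  f(1.411473) = 0.400544
  f'(1.411473) = 4.976770
  x_2 = 1.411473 - 0.400544/4.976770 = 1.330991
Iteration 3:
  f(1.330991) = 0.026907
  f'(1.330991) = 4.314608
  x_3 = 1.330991 - 0.026907/4.314608 = 1.324754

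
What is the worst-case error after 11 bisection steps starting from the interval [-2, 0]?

Bisection error bound: |error| ≤ (b-a)/2^n
|error| ≤ (0 - (-2))/2^11 = 2/2^11
|error| ≤ 0.0009765625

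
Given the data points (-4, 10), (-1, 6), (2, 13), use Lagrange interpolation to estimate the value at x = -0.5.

Lagrange interpolation formula:
P(x) = Σ yᵢ × Lᵢ(x)
where Lᵢ(x) = Π_{j≠i} (x - xⱼ)/(xᵢ - xⱼ)

L_0(-0.5) = (-0.5 - (-1))/(-4 - (-1)) × (-0.5 - 2)/(-4 - 2) = -0.069444
L_1(-0.5) = (-0.5 - (-4))/(-1 - (-4)) × (-0.5 - 2)/(-1 - 2) = 0.972222
L_2(-0.5) = (-0.5 - (-4))/(2 - (-4)) × (-0.5 - (-1))/(2 - (-1)) = 0.097222

P(-0.5) = 10×L_0(-0.5) + 6×L_1(-0.5) + 13×L_2(-0.5)
P(-0.5) = 6.402778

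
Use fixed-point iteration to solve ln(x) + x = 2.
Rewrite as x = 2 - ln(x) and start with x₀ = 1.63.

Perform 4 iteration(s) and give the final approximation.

Equation: ln(x) + x = 2
Fixed-point form: x = 2 - ln(x)
x₀ = 1.63

x_1 = g(1.630000) = 1.511420
x_2 = g(1.511420) = 1.586950
x_3 = g(1.586950) = 1.538186
x_4 = g(1.538186) = 1.569396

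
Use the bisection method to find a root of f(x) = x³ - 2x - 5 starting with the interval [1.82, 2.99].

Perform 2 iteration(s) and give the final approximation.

f(x) = x³ - 2x - 5
Initial interval: [1.82, 2.99]

Iteration 1:
  c_1 = (1.820000 + 2.990000)/2 = 2.405000
  f(c_1) = f(2.405000) = 4.100580
  f(a) × f(c) < 0, new interval: [1.820000, 2.405000]
Iteration 2:
  c_2 = (1.820000 + 2.405000)/2 = 2.112500
  f(c_2) = f(2.112500) = 0.202361
  f(a) × f(c) < 0, new interval: [1.820000, 2.112500]

After 2 iteration(s), the approximation is c_2 = 2.112500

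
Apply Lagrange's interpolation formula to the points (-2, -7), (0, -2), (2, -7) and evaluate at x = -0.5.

Lagrange interpolation formula:
P(x) = Σ yᵢ × Lᵢ(x)
where Lᵢ(x) = Π_{j≠i} (x - xⱼ)/(xᵢ - xⱼ)

L_0(-0.5) = (-0.5 - 0)/(-2 - 0) × (-0.5 - 2)/(-2 - 2) = 0.156250
L_1(-0.5) = (-0.5 - (-2))/(0 - (-2)) × (-0.5 - 2)/(0 - 2) = 0.937500
L_2(-0.5) = (-0.5 - (-2))/(2 - (-2)) × (-0.5 - 0)/(2 - 0) = -0.093750

P(-0.5) = (-7)×L_0(-0.5) + (-2)×L_1(-0.5) + (-7)×L_2(-0.5)
P(-0.5) = -2.312500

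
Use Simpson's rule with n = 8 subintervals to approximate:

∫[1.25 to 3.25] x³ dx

f(x) = x³
a = 1.25, b = 3.25, n = 8
h = (b - a)/n = 0.250000

Simpson's rule: (h/3)[f(x₀) + 4f(x₁) + 2f(x₂) + ... + f(xₙ)]

x_0 = 1.2500, f(x_0) = 1.953125, coefficient = 1
x_1 = 1.5000, f(x_1) = 3.375000, coefficient = 4
x_2 = 1.7500, f(x_2) = 5.359375, coefficient = 2
x_3 = 2.0000, f(x_3) = 8.000000, coefficient = 4
x_4 = 2.2500, f(x_4) = 11.390625, coefficient = 2
x_5 = 2.5000, f(x_5) = 15.625000, coefficient = 4
x_6 = 2.7500, f(x_6) = 20.796875, coefficient = 2
x_7 = 3.0000, f(x_7) = 27.000000, coefficient = 4
x_8 = 3.2500, f(x_8) = 34.328125, coefficient = 1

I ≈ (0.250000/3) × 327.375000 = 27.281250
Exact value: 27.281250
Error: 0.000000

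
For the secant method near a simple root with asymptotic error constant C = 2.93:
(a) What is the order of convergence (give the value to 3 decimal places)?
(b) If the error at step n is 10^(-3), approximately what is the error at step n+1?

(a) Secant method has superlinear convergence with order φ = (1+√5)/2 ≈ 1.618.
    This means |e_{n+1}| ≈ C|e_n|^1.618.

(b) With |e_n| = 10^(-3) and C = 2.93:
    |e_{n+1}| ≈ 2.93 × (10^(-3))^1.618 = 2.93 × 10^(-4.85)

(a) ≈ 1.618 (golden ratio); (b) |e_{n+1}| ≈ 4.100e-05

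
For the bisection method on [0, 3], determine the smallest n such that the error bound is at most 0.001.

We need (b-a)/2^n ≤ 0.001
(3 - 0)/2^n ≤ 0.001
3/2^n ≤ 0.001
2^n ≥ 3000
n ≥ log₂(3000) = 11.55
n ≥ 12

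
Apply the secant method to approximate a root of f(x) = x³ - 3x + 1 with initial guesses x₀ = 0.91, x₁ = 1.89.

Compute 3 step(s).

f(x) = x³ - 3x + 1
x₀ = 0.91, x₁ = 1.89

Secant formula: x_{n+1} = x_n - f(x_n)(x_n - x_{n-1})/(f(x_n) - f(x_{n-1}))

Iteration 1:
  f(0.910000) = -0.976429
  f(1.890000) = 2.081269
  x_2 = 1.890000 - 2.081269×(1.890000 - 0.910000)/(2.081269 - (-0.976429))
       = 1.222948
Iteration 2:
  f(1.890000) = 2.081269
  f(1.222948) = -0.839801
  x_3 = 1.222948 - (-0.839801)×(1.222948 - 1.890000)/(-0.839801 - 2.081269)
       = 1.414724
Iteration 3:
  f(1.222948) = -0.839801
  f(1.414724) = -0.412681
  x_4 = 1.414724 - (-0.412681)×(1.414724 - 1.222948)/(-0.412681 - (-0.839801))
       = 1.600017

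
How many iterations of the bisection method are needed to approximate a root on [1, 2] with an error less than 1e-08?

We need (b-a)/2^n ≤ 1e-08
(2 - 1)/2^n ≤ 1e-08
1/2^n ≤ 1e-08
2^n ≥ 100000000
n ≥ log₂(100000000) = 26.58
n ≥ 27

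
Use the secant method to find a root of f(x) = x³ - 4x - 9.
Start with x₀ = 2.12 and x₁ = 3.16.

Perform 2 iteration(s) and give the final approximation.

f(x) = x³ - 4x - 9
x₀ = 2.12, x₁ = 3.16

Secant formula: x_{n+1} = x_n - f(x_n)(x_n - x_{n-1})/(f(x_n) - f(x_{n-1}))

Iteration 1:
  f(2.120000) = -7.951872
  f(3.160000) = 9.914496
  x_2 = 3.160000 - 9.914496×(3.160000 - 2.120000)/(9.914496 - (-7.951872))
       = 2.582878
Iteration 2:
  f(3.160000) = 9.914496
  f(2.582878) = -2.100466
  x_3 = 2.582878 - (-2.100466)×(2.582878 - 3.160000)/(-2.100466 - 9.914496)
       = 2.683771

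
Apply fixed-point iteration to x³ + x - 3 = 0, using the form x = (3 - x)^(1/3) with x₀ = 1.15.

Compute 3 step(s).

Equation: x³ + x - 3 = 0
Fixed-point form: x = (3 - x)^(1/3)
x₀ = 1.15

x_1 = g(1.150000) = 1.227601
x_2 = g(1.227601) = 1.210191
x_3 = g(1.210191) = 1.214140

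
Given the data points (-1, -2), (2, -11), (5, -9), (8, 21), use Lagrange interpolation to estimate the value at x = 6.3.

Lagrange interpolation formula:
P(x) = Σ yᵢ × Lᵢ(x)
where Lᵢ(x) = Π_{j≠i} (x - xⱼ)/(xᵢ - xⱼ)

L_0(6.3) = (6.3 - 2)/(-1 - 2) × (6.3 - 5)/(-1 - 5) × (6.3 - 8)/(-1 - 8) = 0.058660
L_1(6.3) = (6.3 - (-1))/(2 - (-1)) × (6.3 - 5)/(2 - 5) × (6.3 - 8)/(2 - 8) = -0.298759
L_2(6.3) = (6.3 - (-1))/(5 - (-1)) × (6.3 - 2)/(5 - 2) × (6.3 - 8)/(5 - 8) = 0.988204
L_3(6.3) = (6.3 - (-1))/(8 - (-1)) × (6.3 - 2)/(8 - 2) × (6.3 - 5)/(8 - 5) = 0.251895

P(6.3) = (-2)×L_0(6.3) + (-11)×L_1(6.3) + (-9)×L_2(6.3) + 21×L_3(6.3)
P(6.3) = -0.435006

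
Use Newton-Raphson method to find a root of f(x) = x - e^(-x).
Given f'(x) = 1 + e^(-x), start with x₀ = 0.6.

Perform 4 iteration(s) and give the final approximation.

f(x) = x - e^(-x)
f'(x) = 1 + e^(-x)
x₀ = 0.6

Newton-Raphson formula: x_{n+1} = x_n - f(x_n)/f'(x_n)

Iteration 1:
  f(0.600000) = 0.051188
  f'(0.600000) = 1.548812
  x_1 = 0.600000 - 0.051188/1.548812 = 0.566950
Iteration 2:
  f(0.566950) = -0.000303
  f'(0.566950) = 1.567253
  x_2 = 0.566950 - (-0.000303)/1.567253 = 0.567143
Iteration 3:
  f(0.567143) = 0.000000
  f'(0.567143) = 1.567143
  x_3 = 0.567143 - 0.000000/1.567143 = 0.567143
Iteration 4:
  f(0.567143) = 0.000000
  f'(0.567143) = 1.567143
  x_4 = 0.567143 - 0.000000/1.567143 = 0.567143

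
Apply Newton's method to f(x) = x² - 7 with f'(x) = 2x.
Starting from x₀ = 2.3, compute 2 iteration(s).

f(x) = x² - 7
f'(x) = 2x
x₀ = 2.3

Newton-Raphson formula: x_{n+1} = x_n - f(x_n)/f'(x_n)

Iteration 1:
  f(2.300000) = -1.710000
  f'(2.300000) = 4.600000
  x_1 = 2.300000 - (-1.710000)/4.600000 = 2.671739
Iteration 2:
  f(2.671739) = 0.138190
  f'(2.671739) = 5.343478
  x_2 = 2.671739 - 0.138190/5.343478 = 2.645878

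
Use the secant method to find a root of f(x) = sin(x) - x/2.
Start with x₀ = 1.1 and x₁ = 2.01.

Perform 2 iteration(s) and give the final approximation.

f(x) = sin(x) - x/2
x₀ = 1.1, x₁ = 2.01

Secant formula: x_{n+1} = x_n - f(x_n)(x_n - x_{n-1})/(f(x_n) - f(x_{n-1}))

Iteration 1:
  f(1.100000) = 0.341207
  f(2.010000) = -0.099909
  x_2 = 2.010000 - (-0.099909)×(2.010000 - 1.100000)/(-0.099909 - 0.341207)
       = 1.803892
Iteration 2:
  f(2.010000) = -0.099909
  f(1.803892) = 0.071010
  x_3 = 1.803892 - 0.071010×(1.803892 - 2.010000)/(0.071010 - (-0.099909))
       = 1.889521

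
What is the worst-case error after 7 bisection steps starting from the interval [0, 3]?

Bisection error bound: |error| ≤ (b-a)/2^n
|error| ≤ (3 - 0)/2^7 = 3/2^7
|error| ≤ 0.0234375000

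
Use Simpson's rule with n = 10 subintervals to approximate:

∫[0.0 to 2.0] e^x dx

f(x) = e^x
a = 0.0, b = 2.0, n = 10
h = (b - a)/n = 0.200000

Simpson's rule: (h/3)[f(x₀) + 4f(x₁) + 2f(x₂) + ... + f(xₙ)]

x_0 = 0.0000, f(x_0) = 1.000000, coefficient = 1
x_1 = 0.2000, f(x_1) = 1.221403, coefficient = 4
x_2 = 0.4000, f(x_2) = 1.491825, coefficient = 2
x_3 = 0.6000, f(x_3) = 1.822119, coefficient = 4
x_4 = 0.8000, f(x_4) = 2.225541, coefficient = 2
x_5 = 1.0000, f(x_5) = 2.718282, coefficient = 4
x_6 = 1.2000, f(x_6) = 3.320117, coefficient = 2
x_7 = 1.4000, f(x_7) = 4.055200, coefficient = 4
x_8 = 1.6000, f(x_8) = 4.953032, coefficient = 2
x_9 = 1.8000, f(x_9) = 6.049647, coefficient = 4
x_10 = 2.0000, f(x_10) = 7.389056, coefficient = 1

I ≈ (0.200000/3) × 95.836689 = 6.389113
Exact value: 6.389056
Error: 0.000057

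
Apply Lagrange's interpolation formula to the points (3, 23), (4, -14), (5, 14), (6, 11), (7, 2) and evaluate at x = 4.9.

Lagrange interpolation formula:
P(x) = Σ yᵢ × Lᵢ(x)
where Lᵢ(x) = Π_{j≠i} (x - xⱼ)/(xᵢ - xⱼ)

L_0(4.9) = (4.9 - 4)/(3 - 4) × (4.9 - 5)/(3 - 5) × (4.9 - 6)/(3 - 6) × (4.9 - 7)/(3 - 7) = -0.008662
L_1(4.9) = (4.9 - 3)/(4 - 3) × (4.9 - 5)/(4 - 5) × (4.9 - 6)/(4 - 6) × (4.9 - 7)/(4 - 7) = 0.073150
L_2(4.9) = (4.9 - 3)/(5 - 3) × (4.9 - 4)/(5 - 4) × (4.9 - 6)/(5 - 6) × (4.9 - 7)/(5 - 7) = 0.987525
L_3(4.9) = (4.9 - 3)/(6 - 3) × (4.9 - 4)/(6 - 4) × (4.9 - 5)/(6 - 5) × (4.9 - 7)/(6 - 7) = -0.059850
L_4(4.9) = (4.9 - 3)/(7 - 3) × (4.9 - 4)/(7 - 4) × (4.9 - 5)/(7 - 5) × (4.9 - 6)/(7 - 6) = 0.007837

P(4.9) = 23×L_0(4.9) + (-14)×L_1(4.9) + 14×L_2(4.9) + 11×L_3(4.9) + 2×L_4(4.9)
P(4.9) = 11.959338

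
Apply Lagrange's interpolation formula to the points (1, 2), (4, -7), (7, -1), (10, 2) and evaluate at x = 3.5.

Lagrange interpolation formula:
P(x) = Σ yᵢ × Lᵢ(x)
where Lᵢ(x) = Π_{j≠i} (x - xⱼ)/(xᵢ - xⱼ)

L_0(3.5) = (3.5 - 4)/(1 - 4) × (3.5 - 7)/(1 - 7) × (3.5 - 10)/(1 - 10) = 0.070216
L_1(3.5) = (3.5 - 1)/(4 - 1) × (3.5 - 7)/(4 - 7) × (3.5 - 10)/(4 - 10) = 1.053241
L_2(3.5) = (3.5 - 1)/(7 - 1) × (3.5 - 4)/(7 - 4) × (3.5 - 10)/(7 - 10) = -0.150463
L_3(3.5) = (3.5 - 1)/(10 - 1) × (3.5 - 4)/(10 - 4) × (3.5 - 7)/(10 - 7) = 0.027006

P(3.5) = 2×L_0(3.5) + (-7)×L_1(3.5) + (-1)×L_2(3.5) + 2×L_3(3.5)
P(3.5) = -7.027778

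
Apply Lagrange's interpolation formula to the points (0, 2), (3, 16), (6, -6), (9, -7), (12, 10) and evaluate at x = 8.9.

Lagrange interpolation formula:
P(x) = Σ yᵢ × Lᵢ(x)
where Lᵢ(x) = Π_{j≠i} (x - xⱼ)/(xᵢ - xⱼ)

L_0(8.9) = (8.9 - 3)/(0 - 3) × (8.9 - 6)/(0 - 6) × (8.9 - 9)/(0 - 9) × (8.9 - 12)/(0 - 12) = 0.002728
L_1(8.9) = (8.9 - 0)/(3 - 0) × (8.9 - 6)/(3 - 6) × (8.9 - 9)/(3 - 9) × (8.9 - 12)/(3 - 12) = -0.016463
L_2(8.9) = (8.9 - 0)/(6 - 0) × (8.9 - 3)/(6 - 3) × (8.9 - 9)/(6 - 9) × (8.9 - 12)/(6 - 12) = 0.050241
L_3(8.9) = (8.9 - 0)/(9 - 0) × (8.9 - 3)/(9 - 3) × (8.9 - 6)/(9 - 6) × (8.9 - 12)/(9 - 12) = 0.971327
L_4(8.9) = (8.9 - 0)/(12 - 0) × (8.9 - 3)/(12 - 3) × (8.9 - 6)/(12 - 6) × (8.9 - 9)/(12 - 9) = -0.007833

P(8.9) = 2×L_0(8.9) + 16×L_1(8.9) + (-6)×L_2(8.9) + (-7)×L_3(8.9) + 10×L_4(8.9)
P(8.9) = -7.437022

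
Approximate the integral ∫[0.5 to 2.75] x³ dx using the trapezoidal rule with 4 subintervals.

f(x) = x³
a = 0.5, b = 2.75, n = 4
h = (b - a)/n = 0.562500

Trapezoidal rule: (h/2)[f(x₀) + 2f(x₁) + 2f(x₂) + ... + f(xₙ)]

x_0 = 0.5000, f(x_0) = 0.125000, coefficient = 1
x_1 = 1.0625, f(x_1) = 1.199463, coefficient = 2
x_2 = 1.6250, f(x_2) = 4.291016, coefficient = 2
x_3 = 2.1875, f(x_3) = 10.467529, coefficient = 2
x_4 = 2.7500, f(x_4) = 20.796875, coefficient = 1

I ≈ (0.562500/2) × 52.837891 = 14.860657
Exact value: 14.282227
Error: 0.578430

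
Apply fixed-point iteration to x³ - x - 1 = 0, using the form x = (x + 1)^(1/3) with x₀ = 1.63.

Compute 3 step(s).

Equation: x³ - x - 1 = 0
Fixed-point form: x = (x + 1)^(1/3)
x₀ = 1.63

x_1 = g(1.630000) = 1.380337
x_2 = g(1.380337) = 1.335200
x_3 = g(1.335200) = 1.326706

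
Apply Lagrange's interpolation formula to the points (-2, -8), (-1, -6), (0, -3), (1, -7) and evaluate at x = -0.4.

Lagrange interpolation formula:
P(x) = Σ yᵢ × Lᵢ(x)
where Lᵢ(x) = Π_{j≠i} (x - xⱼ)/(xᵢ - xⱼ)

L_0(-0.4) = (-0.4 - (-1))/(-2 - (-1)) × (-0.4 - 0)/(-2 - 0) × (-0.4 - 1)/(-2 - 1) = -0.056000
L_1(-0.4) = (-0.4 - (-2))/(-1 - (-2)) × (-0.4 - 0)/(-1 - 0) × (-0.4 - 1)/(-1 - 1) = 0.448000
L_2(-0.4) = (-0.4 - (-2))/(0 - (-2)) × (-0.4 - (-1))/(0 - (-1)) × (-0.4 - 1)/(0 - 1) = 0.672000
L_3(-0.4) = (-0.4 - (-2))/(1 - (-2)) × (-0.4 - (-1))/(1 - (-1)) × (-0.4 - 0)/(1 - 0) = -0.064000

P(-0.4) = (-8)×L_0(-0.4) + (-6)×L_1(-0.4) + (-3)×L_2(-0.4) + (-7)×L_3(-0.4)
P(-0.4) = -3.808000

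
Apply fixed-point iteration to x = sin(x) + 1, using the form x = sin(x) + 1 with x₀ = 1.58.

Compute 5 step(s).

Equation: x = sin(x) + 1
Fixed-point form: x = sin(x) + 1
x₀ = 1.58

x_1 = g(1.580000) = 1.999958
x_2 = g(1.999958) = 1.909315
x_3 = g(1.909315) = 1.943248
x_4 = g(1.943248) = 1.931438
x_5 = g(1.931438) = 1.935671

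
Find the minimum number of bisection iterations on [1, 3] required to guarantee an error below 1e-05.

We need (b-a)/2^n ≤ 1e-05
(3 - 1)/2^n ≤ 1e-05
2/2^n ≤ 1e-05
2^n ≥ 200000
n ≥ log₂(200000) = 17.61
n ≥ 18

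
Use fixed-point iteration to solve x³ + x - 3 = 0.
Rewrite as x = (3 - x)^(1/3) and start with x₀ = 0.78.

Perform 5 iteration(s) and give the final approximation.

Equation: x³ + x - 3 = 0
Fixed-point form: x = (3 - x)^(1/3)
x₀ = 0.78

x_1 = g(0.780000) = 1.304521
x_2 = g(1.304521) = 1.192424
x_3 = g(1.192424) = 1.218145
x_4 = g(1.218145) = 1.212339
x_5 = g(1.212339) = 1.213654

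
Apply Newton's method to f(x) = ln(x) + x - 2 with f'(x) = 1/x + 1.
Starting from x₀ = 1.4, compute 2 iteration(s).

f(x) = ln(x) + x - 2
f'(x) = 1/x + 1
x₀ = 1.4

Newton-Raphson formula: x_{n+1} = x_n - f(x_n)/f'(x_n)

Iteration 1:
  f(1.400000) = -0.263528
  f'(1.400000) = 1.714286
  x_1 = 1.400000 - (-0.263528)/1.714286 = 1.553725
Iteration 2:
  f(1.553725) = -0.005621
  f'(1.553725) = 1.643615
  x_2 = 1.553725 - (-0.005621)/1.643615 = 1.557144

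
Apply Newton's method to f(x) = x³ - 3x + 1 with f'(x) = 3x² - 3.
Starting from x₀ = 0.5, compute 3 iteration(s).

f(x) = x³ - 3x + 1
f'(x) = 3x² - 3
x₀ = 0.5

Newton-Raphson formula: x_{n+1} = x_n - f(x_n)/f'(x_n)

Iteration 1:
  f(0.500000) = -0.375000
  f'(0.500000) = -2.250000
  x_1 = 0.500000 - (-0.375000)/(-2.250000) = 0.333333
Iteration 2:
  f(0.333333) = 0.037037
  f'(0.333333) = -2.666667
  x_2 = 0.333333 - 0.037037/(-2.666667) = 0.347222
Iteration 3:
  f(0.347222) = 0.000196
  f'(0.347222) = -2.638310
  x_3 = 0.347222 - 0.000196/(-2.638310) = 0.347296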